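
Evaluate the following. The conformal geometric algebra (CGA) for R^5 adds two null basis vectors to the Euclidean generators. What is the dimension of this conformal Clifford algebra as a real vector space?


The conformal model of R^5 uses Cl(6,1): the 5 Euclidean generators plus two extra orthogonal generators e+ (e+^2 = +1) and e- (e-^2 = -1), from which the null vectors e0, einf are built.
Number of generators m = 5 + 2 = 7.
dim Cl(p,q) = 2^m = 2^7 = 128


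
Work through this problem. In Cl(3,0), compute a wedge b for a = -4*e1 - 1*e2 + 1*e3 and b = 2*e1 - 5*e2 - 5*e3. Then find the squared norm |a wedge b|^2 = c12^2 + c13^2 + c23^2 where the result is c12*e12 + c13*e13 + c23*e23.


a wedge b = (a1*b2 - a2*b1)*e12 + (a1*b3 - a3*b1)*e13 + (a2*b3 - a3*b2)*e23
e12 coeff: (-4)*(-5) - (-1)*2 = 20 - (-2) = 22
e13 coeff: (-4)*(-5) - 1*2 = 20 - 2 = 18
e23 coeff: (-1)*(-5) - 1*(-5) = 5 - (-5) = 10
|a wedge b|^2 = 22^2 + 18^2 + 10^2
= 484 + 324 + 100
= 908


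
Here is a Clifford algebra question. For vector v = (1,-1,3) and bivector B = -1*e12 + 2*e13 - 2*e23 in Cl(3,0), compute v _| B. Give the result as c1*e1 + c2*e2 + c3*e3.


Left contraction v _| B = <vB>_1 (grade-1 part of the geometric product vB).
Using e1_|e12 = e2, e2_|e12 = -e1, e1_|e13 = e3, e3_|e13 = -e1, e2_|e23 = e3, e3_|e23 = -e2:
e1 coeff: -v2*b12 - v3*b13 = -(-1)*(-1) - (3)*(2) = -7
e2 coeff: v1*b12 - v3*b23 = (1)*(-1) - (3)*(-2) = 5
e3 coeff: v1*b13 + v2*b23 = (1)*(2) + (-1)*(-2) = 4
v _| B = -7*e1 + 5*e2 + 4*e3


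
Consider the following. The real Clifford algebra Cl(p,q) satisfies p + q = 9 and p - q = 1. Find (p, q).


We need p + q = 9 and p - q = 1.
Adding: 2p = 9 + 1 = 10, so p = 5.
Then q = 9 - 5 = 4.
(p, q) = (5, 4)


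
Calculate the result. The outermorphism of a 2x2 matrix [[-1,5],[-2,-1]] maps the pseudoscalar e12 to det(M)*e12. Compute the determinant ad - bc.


The outermorphism of a linear map f sends e1^e2 to f(e1)^f(e2).
f(e1) = -1*e1 - 2*e2
f(e2) = 5*e1 - 1*e2
f(e1) ^ f(e2) = (-1*e1 - 2*e2) ^ (5*e1 - 1*e2)
= (-1)*(-1)*e12 + (-2)*5*e21
= (1 - (-10))*e12
= 11*e12
Coefficient = 11


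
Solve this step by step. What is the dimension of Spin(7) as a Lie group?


Spin(n) double-covers SO(n); both have Lie algebra so(n) of dimension n(n-1)/2.
n = 7
n(n-1) = 7 * 6 = 42
dim Spin(7) = 42/2 = 21


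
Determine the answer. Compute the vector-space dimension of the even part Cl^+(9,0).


Even subalgebra dimension = 2^(n-1)
n = 9 + 0 = 9
2^(9 - 1) = 2^8 = 256
Verification: sum of C(9,k) for even k = 1 + 36 + 126 + 84 + 9 = 256
Result = 256


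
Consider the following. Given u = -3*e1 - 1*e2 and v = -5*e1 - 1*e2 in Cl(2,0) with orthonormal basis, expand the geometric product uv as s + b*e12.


Expand: (-3*e1 - 1*e2)(-5*e1 - 1*e2)
= (-3)*(-5)*e1e1 + (-3)*(-1)*e1e2 + (-1)*(-5)*e2e1 + (-1)*(-1)*e2e2
Using e1^2 = e2^2 = 1, e2e1 = -e1e2:
Scalar part s = (-3)*(-5) + (-1)*(-1) = 15 + 1 = 16
Bivector part b = (-3)*(-1) - (-1)*(-5) = 3 - 5 = -2
uv = 16 - 2*e12


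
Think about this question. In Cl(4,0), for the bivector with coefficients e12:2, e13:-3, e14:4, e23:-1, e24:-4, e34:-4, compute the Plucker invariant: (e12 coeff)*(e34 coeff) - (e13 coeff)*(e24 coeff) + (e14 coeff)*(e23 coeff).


Plucker relation: af - be + cd
a*f = 2*(-4) = -8
b*e = (-3)*(-4) = 12
c*d = 4*(-1) = -4
af - be + cd = -8 - 12 + (-4)
= -24


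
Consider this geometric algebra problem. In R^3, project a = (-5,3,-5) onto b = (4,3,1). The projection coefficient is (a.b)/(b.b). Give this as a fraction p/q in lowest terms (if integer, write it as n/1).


Projection coefficient = (a . b) / (b . b)
a . b = (-5)*4 + 3*3 + (-5)*1
= -20 + 9 + (-5) = -16
b . b = 4^2 + 3^2 + 1^2
= 16 + 9 + 1 = 26
Coefficient = -16/26
In lowest terms: -8/13


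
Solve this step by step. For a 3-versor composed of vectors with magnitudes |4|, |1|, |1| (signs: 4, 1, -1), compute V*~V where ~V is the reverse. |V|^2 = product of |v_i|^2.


Each vector v_i has |v_i|^2 = s_i^2
Squared scales: 4^2 = 16, 1^2 = 1, (-1)^2 = 1
|V|^2 = 16 * 1 * 1
= 16


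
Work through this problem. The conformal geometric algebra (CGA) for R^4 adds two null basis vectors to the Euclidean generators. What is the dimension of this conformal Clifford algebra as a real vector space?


The conformal model of R^4 uses Cl(5,1): the 4 Euclidean generators plus two extra orthogonal generators e+ (e+^2 = +1) and e- (e-^2 = -1), from which the null vectors e0, einf are built.
Number of generators m = 4 + 2 = 6.
dim Cl(p,q) = 2^m = 2^6 = 64


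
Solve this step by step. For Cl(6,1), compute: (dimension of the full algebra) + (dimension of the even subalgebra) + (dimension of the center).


n = 6 + 1 = 7
Total dim = 2^7 = 128
Even subalgebra dim = 2^6 = 64
n is odd, so center dim = 2
Sum = 128 + 64 + 2 = 194


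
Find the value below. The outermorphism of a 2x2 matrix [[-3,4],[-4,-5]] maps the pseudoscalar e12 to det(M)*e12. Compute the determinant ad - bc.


The outermorphism of a linear map f sends e1^e2 to f(e1)^f(e2).
f(e1) = -3*e1 - 4*e2
f(e2) = 4*e1 - 5*e2
f(e1) ^ f(e2) = (-3*e1 - 4*e2) ^ (4*e1 - 5*e2)
= (-3)*(-5)*e12 + (-4)*4*e21
= (15 - (-16))*e12
= 31*e12
Coefficient = 31


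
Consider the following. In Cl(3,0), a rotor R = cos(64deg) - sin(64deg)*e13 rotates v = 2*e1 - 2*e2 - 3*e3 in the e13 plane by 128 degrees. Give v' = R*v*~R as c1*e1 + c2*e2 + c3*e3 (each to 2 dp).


Rotor R = cos(64deg) - sin(64deg)*e13
Rotation angle theta = 2 * 64 = 128 degrees in the e13 plane (e1 -> e3).
The component perpendicular to the plane (e2) is invariant: v'_2 = v2 = -2.00
cos(128deg) = -0.6157, sin(128deg) = 0.7880
v'_1 = v1*cos(theta) - v3*sin(theta) = 2*(-0.6157) - (-3)*0.7880 = 1.13
v'_3 = v1*sin(theta) + v3*cos(theta) = 2*0.7880 + (-3)*(-0.6157) = 3.42
v' = 1.13*e1 - 2.00*e2 + 3.42*e3


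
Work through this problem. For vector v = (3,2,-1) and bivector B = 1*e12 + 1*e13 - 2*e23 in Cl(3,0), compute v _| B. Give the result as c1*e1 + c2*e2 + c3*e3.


Left contraction v _| B = <vB>_1 (grade-1 part of the geometric product vB).
Using e1_|e12 = e2, e2_|e12 = -e1, e1_|e13 = e3, e3_|e13 = -e1, e2_|e23 = e3, e3_|e23 = -e2:
e1 coeff: -v2*b12 - v3*b13 = -(2)*(1) - (-1)*(1) = -1
e2 coeff: v1*b12 - v3*b23 = (3)*(1) - (-1)*(-2) = 1
e3 coeff: v1*b13 + v2*b23 = (3)*(1) + (2)*(-2) = -1
v _| B = -1*e1 + 1*e2 - 1*e3


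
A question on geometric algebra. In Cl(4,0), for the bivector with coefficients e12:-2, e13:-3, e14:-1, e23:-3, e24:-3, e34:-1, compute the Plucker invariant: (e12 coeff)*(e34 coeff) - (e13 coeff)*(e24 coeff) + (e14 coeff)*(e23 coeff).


Plucker relation: af - be + cd
a*f = (-2)*(-1) = 2
b*e = (-3)*(-3) = 9
c*d = (-1)*(-3) = 3
af - be + cd = 2 - 9 + 3
= -4


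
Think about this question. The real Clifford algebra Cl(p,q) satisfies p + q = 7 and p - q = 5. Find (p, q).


We need p + q = 7 and p - q = 5.
Adding: 2p = 7 + 5 = 12, so p = 6.
Then q = 7 - 6 = 1.
(p, q) = (6, 1)


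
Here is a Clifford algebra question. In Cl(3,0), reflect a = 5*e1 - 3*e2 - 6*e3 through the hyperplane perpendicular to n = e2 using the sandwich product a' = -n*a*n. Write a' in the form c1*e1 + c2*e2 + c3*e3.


Reflection formula: a' = -n*a*n, with n = e2 (unit vector, n^2 = 1).
For reflection through hyperplane perp to e2:
The component along e2 flips sign, others stay.
a = (5, -3, -6)
a' = (5, 3, -6)
a' = 5*e1 + 3*e2 - 6*e3


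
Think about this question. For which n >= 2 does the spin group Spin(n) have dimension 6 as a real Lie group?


dim Spin(n) = dim so(n) = n(n-1)/2.
Solve n(n-1)/2 = 6, i.e. n^2 - n - 12 = 0.
Discriminant = 1 + 8*6 = 49
n = (1 + sqrt(49))/2 = (1 + 7)/2 = 4


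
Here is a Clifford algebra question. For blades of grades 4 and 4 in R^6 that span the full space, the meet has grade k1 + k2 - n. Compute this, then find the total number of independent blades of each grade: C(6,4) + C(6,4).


Meet grade = grade(A) + grade(B) - n
= 4 + 4 - 6 = 2
C(6,4) = 15
C(6,4) = 15
dim_A + dim_B = 15 + 15 = 30


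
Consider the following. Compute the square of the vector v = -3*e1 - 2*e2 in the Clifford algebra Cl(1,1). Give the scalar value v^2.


v^2 = sum of c_i^2 * e_i^2
Positive signature terms (e_i^2 = +1): (-3)^2 = 9
Negative signature terms (e_j^2 = -1): (-2)^2 = 4
v^2 = 9 - 4 = 5


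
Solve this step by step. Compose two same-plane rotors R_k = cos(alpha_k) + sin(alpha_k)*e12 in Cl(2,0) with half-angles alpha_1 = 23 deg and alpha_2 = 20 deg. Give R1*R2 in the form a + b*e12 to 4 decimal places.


Same-plane rotors commute and their half-angles add:
R1*R2 = cos(a1 + a2) + sin(a1 + a2)*e12.
a1 + a2 = 23 + 20 = 43 deg
cos(43 deg) = 0.7314
sin(43 deg) = 0.6820
R1*R2 = 0.7314 + 0.6820*e12


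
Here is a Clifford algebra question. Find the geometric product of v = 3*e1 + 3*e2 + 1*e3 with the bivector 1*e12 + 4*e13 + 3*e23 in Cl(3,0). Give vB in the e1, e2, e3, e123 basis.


vB has grade-1 (vector) and grade-3 (trivector) parts: vB = (v _| B) + (v ^ B).
Vector part <vB>_1:
  e1: -v2*b12 - v3*b13 = -(3)*(1) - (1)*(4) = -7
  e2: v1*b12 - v3*b23 = (3)*(1) - (1)*(3) = 0
  e3: v1*b13 + v2*b23 = (3)*(4) + (3)*(3) = 21
Trivector part <vB>_3:
  e123: v1*b23 - v2*b13 + v3*b12 = (3)*(3) - (3)*(4) + (1)*(1) = -2
vB = -7*e1 + 0*e2 + 21*e3 - 2*e123


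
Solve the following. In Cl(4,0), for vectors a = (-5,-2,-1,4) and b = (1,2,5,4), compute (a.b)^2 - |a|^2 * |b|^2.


a . b = (-5)*1 + (-2)*2 + (-1)*5 + 4*4
= -5 + (-4) + (-5) + 16 = 2
|a|^2 = (-5)^2 + (-2)^2 + (-1)^2 + 4^2 = 46
|b|^2 = 1^2 + 2^2 + 5^2 + 4^2 = 46
(a.b)^2 = 2^2 = 4
|a|^2 * |b|^2 = 46 * 46 = 2116
Result = 4 - 2116 = -2112


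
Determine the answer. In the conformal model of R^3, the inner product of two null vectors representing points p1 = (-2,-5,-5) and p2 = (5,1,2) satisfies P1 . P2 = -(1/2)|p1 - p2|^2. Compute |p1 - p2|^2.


p1 - p2 = (-7, -6, -7)
|p1 - p2|^2 = (-7)^2 + (-6)^2 + (-7)^2
= 49 + 36 + 49
= 134


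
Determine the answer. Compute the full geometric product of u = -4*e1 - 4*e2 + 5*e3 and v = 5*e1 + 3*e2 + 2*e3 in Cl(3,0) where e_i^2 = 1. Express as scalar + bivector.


In Cl(3,0): e_i^2 = 1, e_ie_j = -e_je_i for i != j.
Scalar part = u . v = (-4)*5 + (-4)*3 + 5*2
= -20 + (-12) + 10 = -22
e12 coeff = (-4)*3 - (-4)*5 = -12 - (-20) = 8
e13 coeff = (-4)*2 - 5*5 = -8 - 25 = -33
e23 coeff = (-4)*2 - 5*3 = -8 - 15 = -23
uv = -22 + 8*e12 - 33*e13 - 23*e23


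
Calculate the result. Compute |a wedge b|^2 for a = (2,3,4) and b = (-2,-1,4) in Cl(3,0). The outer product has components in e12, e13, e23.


a wedge b = (a1*b2 - a2*b1)*e12 + (a1*b3 - a3*b1)*e13 + (a2*b3 - a3*b2)*e23
e12 coeff: 2*(-1) - 3*(-2) = -2 - (-6) = 4
e13 coeff: 2*4 - 4*(-2) = 8 - (-8) = 16
e23 coeff: 3*4 - 4*(-1) = 12 - (-4) = 16
|a wedge b|^2 = 4^2 + 16^2 + 16^2
= 16 + 256 + 256
= 528


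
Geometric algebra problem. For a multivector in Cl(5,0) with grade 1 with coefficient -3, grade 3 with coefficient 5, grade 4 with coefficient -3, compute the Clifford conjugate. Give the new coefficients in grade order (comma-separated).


Clifford conjugate sign for grade k: (-1)^(k(k+1)/2)
Grade 1: (-1)^(1*2/2) = (-1)^1 = -1, coeff -3 -> 3
Grade 3: (-1)^(3*4/2) = (-1)^6 = 1, coeff 5 -> 5
Grade 4: (-1)^(4*5/2) = (-1)^10 = 1, coeff -3 -> -3
Conjugated coefficients: 3, 5, -3


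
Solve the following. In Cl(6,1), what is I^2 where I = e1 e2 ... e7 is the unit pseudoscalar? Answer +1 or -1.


The pseudoscalar I = e1...e_n (product of all n generators) of Cl(p,q) satisfies I^2 = (-1)^(q + n(n-1)/2).
p = 6, q = 1, n = p + q = 7
n(n-1)/2 = 7 * 6 / 2 = 21
Exponent = q + n(n-1)/2 = 1 + 21 = 22
I^2 = (-1)^22 = +1


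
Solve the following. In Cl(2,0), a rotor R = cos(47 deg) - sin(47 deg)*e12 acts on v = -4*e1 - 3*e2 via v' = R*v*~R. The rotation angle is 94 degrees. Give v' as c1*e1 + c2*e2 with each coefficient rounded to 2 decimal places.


Rotor R = cos(47deg) - sin(47deg)*e12
Rotation angle theta = 2 * 47 = 94 degrees
v' = R*v*~R rotates v by theta.
cos(94deg) = -0.0698, sin(94deg) = 0.9976
v'_1 = -4*cos(94deg) - (-3)*sin(94deg)
= -4*(-0.0698) - (-3)*0.9976
= 3.27
v'_2 = -4*sin(94deg) + (-3)*cos(94deg)
= -4*0.9976 + (-3)*(-0.0698)
= -3.78
v' = 3.27*e1 - 3.78*e2


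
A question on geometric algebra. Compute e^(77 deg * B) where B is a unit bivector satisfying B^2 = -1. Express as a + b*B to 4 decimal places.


For a unit bivector B with B^2 = -1, the exponential series gives
e^(theta*B) = cos(theta) + sin(theta)*B (the GA analogue of Euler's formula).
theta = 77 degrees = 1.343904 rad
cos(77 deg) = 0.2250
sin(77 deg) = 0.9744
exp(theta*B) = 0.2250 + 0.9744*B


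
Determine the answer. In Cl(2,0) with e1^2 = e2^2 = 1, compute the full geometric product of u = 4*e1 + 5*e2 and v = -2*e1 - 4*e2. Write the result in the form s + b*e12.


Expand: (4*e1 + 5*e2)(-2*e1 - 4*e2)
= 4*(-2)*e1e1 + 4*(-4)*e1e2 + 5*(-2)*e2e1 + 5*(-4)*e2e2
Using e1^2 = e2^2 = 1, e2e1 = -e1e2:
Scalar part s = 4*(-2) + 5*(-4) = -8 + (-20) = -28
Bivector part b = 4*(-4) - 5*(-2) = -16 - (-10) = -6
uv = -28 - 6*e12


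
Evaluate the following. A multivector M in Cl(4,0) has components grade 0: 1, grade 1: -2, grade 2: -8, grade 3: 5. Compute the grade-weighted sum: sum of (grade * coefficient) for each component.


Grade-weighted sum = sum of grade_k * coefficient_k
0*1 = 0
1*(-2) = -2
2*(-8) = -16
3*5 = 15
Total = 0 + (-2) + (-16) + 15 = -3


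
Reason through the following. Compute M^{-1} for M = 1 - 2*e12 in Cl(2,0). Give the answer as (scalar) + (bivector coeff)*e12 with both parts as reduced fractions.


M = 1 - 2*e12, where e12^2 = -1.
Since M commutes with its reverse ~M = a - b*e12, M * ~M = a^2 - b^2*e12^2 = a^2 + b^2.
So M^{-1} = ~M / (a^2 + b^2) = (a - b*e12)/(a^2 + b^2).
a^2 + b^2 = 1 + 4 = 5
Scalar part = 1/5 = 1/5
Bivector coeff = 2/5 = 2/5
M^{-1} = 1/5 + 2/5*e12


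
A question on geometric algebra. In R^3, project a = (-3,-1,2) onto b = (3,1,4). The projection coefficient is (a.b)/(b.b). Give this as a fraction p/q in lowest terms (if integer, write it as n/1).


Projection coefficient = (a . b) / (b . b)
a . b = (-3)*3 + (-1)*1 + 2*4
= -9 + (-1) + 8 = -2
b . b = 3^2 + 1^2 + 4^2
= 9 + 1 + 16 = 26
Coefficient = -2/26
In lowest terms: -1/13


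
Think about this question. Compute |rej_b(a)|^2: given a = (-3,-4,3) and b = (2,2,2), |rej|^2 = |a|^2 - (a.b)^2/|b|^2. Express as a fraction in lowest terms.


|a|^2 = (-3)^2 + (-4)^2 + 3^2 = 34
|b|^2 = 2^2 + 2^2 + 2^2 = 12
a . b = (-3)*2 + (-4)*2 + 3*2 = -8
(a.b)^2 = (-8)^2 = 64
|rej|^2 = 34 - 64/12
= (408 - 64)/12
= 344/12
In lowest terms: 86/3


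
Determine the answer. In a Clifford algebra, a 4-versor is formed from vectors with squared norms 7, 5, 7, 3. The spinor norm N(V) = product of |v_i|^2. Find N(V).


Spinor norm N(V) = |v1|^2 * |v2|^2 * ... * |v4|^2
= 7 * 5 * 7 * 3
Running product: 7, 35, 245, 735
N(V) = 735


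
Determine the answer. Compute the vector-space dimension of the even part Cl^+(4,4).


Even subalgebra dimension = 2^(n-1)
n = 4 + 4 = 8
2^(8 - 1) = 2^7 = 128
Verification: sum of C(8,k) for even k = 1 + 28 + 70 + 28 + 1 = 128
Result = 128


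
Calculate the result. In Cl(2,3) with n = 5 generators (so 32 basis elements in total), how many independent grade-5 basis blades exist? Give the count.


Number of grade-k basis blades in Cl(p,q) with n = p + q is C(n, k).
n = 2 + 3 = 5
C(5, 5) = 5! / (5! * 0!)
= 120 / (120 * 1)
= 1


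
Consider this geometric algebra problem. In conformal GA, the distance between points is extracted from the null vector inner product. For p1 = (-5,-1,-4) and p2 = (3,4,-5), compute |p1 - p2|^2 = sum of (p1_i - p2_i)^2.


p1 - p2 = (-8, -5, 1)
|p1 - p2|^2 = (-8)^2 + (-5)^2 + 1^2
= 64 + 25 + 1
= 90


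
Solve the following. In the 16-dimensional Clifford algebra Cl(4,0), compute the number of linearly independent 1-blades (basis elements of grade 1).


Number of grade-k basis blades in Cl(p,q) with n = p + q is C(n, k).
n = 4 + 0 = 4
C(4, 1) = 4! / (1! * 3!)
= 24 / (1 * 6)
= 4


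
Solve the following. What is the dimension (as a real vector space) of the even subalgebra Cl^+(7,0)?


Even subalgebra dimension = 2^(n-1)
n = 7 + 0 = 7
2^(7 - 1) = 2^6 = 64
Verification: sum of C(7,k) for even k = 1 + 21 + 35 + 7 = 64
Result = 64


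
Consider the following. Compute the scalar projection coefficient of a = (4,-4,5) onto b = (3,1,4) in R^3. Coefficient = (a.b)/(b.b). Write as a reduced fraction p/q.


Projection coefficient = (a . b) / (b . b)
a . b = 4*3 + (-4)*1 + 5*4
= 12 + (-4) + 20 = 28
b . b = 3^2 + 1^2 + 4^2
= 9 + 1 + 16 = 26
Coefficient = 28/26
In lowest terms: 14/13


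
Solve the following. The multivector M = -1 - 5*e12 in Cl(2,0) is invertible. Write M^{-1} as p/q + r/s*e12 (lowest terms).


M = -1 - 5*e12, where e12^2 = -1.
Since M commutes with its reverse ~M = a - b*e12, M * ~M = a^2 - b^2*e12^2 = a^2 + b^2.
So M^{-1} = ~M / (a^2 + b^2) = (a - b*e12)/(a^2 + b^2).
a^2 + b^2 = 1 + 25 = 26
Scalar part = -1/26 = -1/26
Bivector coeff = 5/26 = 5/26
M^{-1} = -1/26 + 5/26*e12


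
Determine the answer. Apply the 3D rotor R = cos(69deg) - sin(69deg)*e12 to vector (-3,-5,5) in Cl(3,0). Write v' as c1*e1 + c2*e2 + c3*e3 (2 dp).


Rotor R = cos(69deg) - sin(69deg)*e12
Rotation angle theta = 2 * 69 = 138 degrees in the e12 plane (e1 -> e2).
The component perpendicular to the plane (e3) is invariant: v'_3 = v3 = 5.00
cos(138deg) = -0.7431, sin(138deg) = 0.6691
v'_1 = v1*cos(theta) - v2*sin(theta) = -3*(-0.7431) - (-5)*0.6691 = 5.58
v'_2 = v1*sin(theta) + v2*cos(theta) = -3*0.6691 + (-5)*(-0.7431) = 1.71
v' = 5.58*e1 + 1.71*e2 + 5.00*e3


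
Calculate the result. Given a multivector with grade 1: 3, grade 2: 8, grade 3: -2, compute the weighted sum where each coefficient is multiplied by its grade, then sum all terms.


Grade-weighted sum = sum of grade_k * coefficient_k
1*3 = 3
2*8 = 16
3*(-2) = -6
Total = 3 + 16 + (-6) = 13


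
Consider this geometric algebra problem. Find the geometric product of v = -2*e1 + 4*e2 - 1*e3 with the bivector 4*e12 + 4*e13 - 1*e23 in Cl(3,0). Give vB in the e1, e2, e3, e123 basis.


vB has grade-1 (vector) and grade-3 (trivector) parts: vB = (v _| B) + (v ^ B).
Vector part <vB>_1:
  e1: -v2*b12 - v3*b13 = -(4)*(4) - (-1)*(4) = -12
  e2: v1*b12 - v3*b23 = (-2)*(4) - (-1)*(-1) = -9
  e3: v1*b13 + v2*b23 = (-2)*(4) + (4)*(-1) = -12
Trivector part <vB>_3:
  e123: v1*b23 - v2*b13 + v3*b12 = (-2)*(-1) - (4)*(4) + (-1)*(4) = -18
vB = -12*e1 - 9*e2 - 12*e3 - 18*e123


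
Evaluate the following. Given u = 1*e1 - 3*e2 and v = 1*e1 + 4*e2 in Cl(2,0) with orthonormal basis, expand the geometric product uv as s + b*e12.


Expand: (1*e1 - 3*e2)(1*e1 + 4*e2)
= 1*1*e1e1 + 1*4*e1e2 + (-3)*1*e2e1 + (-3)*4*e2e2
Using e1^2 = e2^2 = 1, e2e1 = -e1e2:
Scalar part s = 1*1 + (-3)*4 = 1 + (-12) = -11
Bivector part b = 1*4 - (-3)*1 = 4 - (-3) = 7
uv = -11 + 7*e12


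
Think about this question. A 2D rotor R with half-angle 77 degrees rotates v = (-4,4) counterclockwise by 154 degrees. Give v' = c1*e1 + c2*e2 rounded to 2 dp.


Rotor R = cos(77deg) - sin(77deg)*e12
Rotation angle theta = 2 * 77 = 154 degrees
v' = R*v*~R rotates v by theta.
cos(154deg) = -0.8988, sin(154deg) = 0.4384
v'_1 = -4*cos(154deg) - 4*sin(154deg)
= -4*(-0.8988) - 4*0.4384
= 1.84
v'_2 = -4*sin(154deg) + 4*cos(154deg)
= -4*0.4384 + 4*(-0.8988)
= -5.35
v' = 1.84*e1 - 5.35*e2


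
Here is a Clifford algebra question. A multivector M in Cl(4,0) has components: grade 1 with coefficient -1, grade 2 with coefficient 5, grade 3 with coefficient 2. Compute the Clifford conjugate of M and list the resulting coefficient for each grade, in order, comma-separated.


Clifford conjugate sign for grade k: (-1)^(k(k+1)/2)
Grade 1: (-1)^(1*2/2) = (-1)^1 = -1, coeff -1 -> 1
Grade 2: (-1)^(2*3/2) = (-1)^3 = -1, coeff 5 -> -5
Grade 3: (-1)^(3*4/2) = (-1)^6 = 1, coeff 2 -> 2
Conjugated coefficients: 1, -5, 2


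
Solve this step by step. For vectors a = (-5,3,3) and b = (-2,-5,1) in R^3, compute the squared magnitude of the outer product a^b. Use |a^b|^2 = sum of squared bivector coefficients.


a wedge b = (a1*b2 - a2*b1)*e12 + (a1*b3 - a3*b1)*e13 + (a2*b3 - a3*b2)*e23
e12 coeff: (-5)*(-5) - 3*(-2) = 25 - (-6) = 31
e13 coeff: (-5)*1 - 3*(-2) = -5 - (-6) = 1
e23 coeff: 3*1 - 3*(-5) = 3 - (-15) = 18
|a wedge b|^2 = 31^2 + 1^2 + 18^2
= 961 + 1 + 324
= 1286


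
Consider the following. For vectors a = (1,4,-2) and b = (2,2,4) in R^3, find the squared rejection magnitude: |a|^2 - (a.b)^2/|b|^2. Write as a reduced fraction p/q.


|a|^2 = 1^2 + 4^2 + (-2)^2 = 21
|b|^2 = 2^2 + 2^2 + 4^2 = 24
a . b = 1*2 + 4*2 + (-2)*4 = 2
(a.b)^2 = 2^2 = 4
|rej|^2 = 21 - 4/24
= (504 - 4)/24
= 500/24
In lowest terms: 125/6


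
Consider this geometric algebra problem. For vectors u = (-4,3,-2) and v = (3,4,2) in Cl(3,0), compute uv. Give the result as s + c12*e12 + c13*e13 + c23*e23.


In Cl(3,0): e_i^2 = 1, e_ie_j = -e_je_i for i != j.
Scalar part = u . v = (-4)*3 + 3*4 + (-2)*2
= -12 + 12 + (-4) = -4
e12 coeff = (-4)*4 - 3*3 = -16 - 9 = -25
e13 coeff = (-4)*2 - (-2)*3 = -8 - (-6) = -2
e23 coeff = 3*2 - (-2)*4 = 6 - (-8) = 14
uv = -4 - 25*e12 - 2*e13 + 14*e23


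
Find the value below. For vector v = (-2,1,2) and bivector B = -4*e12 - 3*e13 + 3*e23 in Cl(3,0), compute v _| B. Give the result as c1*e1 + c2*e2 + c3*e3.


Left contraction v _| B = <vB>_1 (grade-1 part of the geometric product vB).
Using e1_|e12 = e2, e2_|e12 = -e1, e1_|e13 = e3, e3_|e13 = -e1, e2_|e23 = e3, e3_|e23 = -e2:
e1 coeff: -v2*b12 - v3*b13 = -(1)*(-4) - (2)*(-3) = 10
e2 coeff: v1*b12 - v3*b23 = (-2)*(-4) - (2)*(3) = 2
e3 coeff: v1*b13 + v2*b23 = (-2)*(-3) + (1)*(3) = 9
v _| B = 10*e1 + 2*e2 + 9*e3


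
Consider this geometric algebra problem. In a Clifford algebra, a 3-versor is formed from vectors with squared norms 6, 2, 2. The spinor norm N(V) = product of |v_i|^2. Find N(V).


Spinor norm N(V) = |v1|^2 * |v2|^2 * ... * |v3|^2
= 6 * 2 * 2
Running product: 6, 12, 24
N(V) = 24


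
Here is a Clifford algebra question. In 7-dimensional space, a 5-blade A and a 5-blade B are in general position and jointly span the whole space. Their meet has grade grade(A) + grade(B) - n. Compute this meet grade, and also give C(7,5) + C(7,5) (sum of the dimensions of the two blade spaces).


Meet grade = grade(A) + grade(B) - n
= 5 + 5 - 7 = 3
C(7,5) = 21
C(7,5) = 21
dim_A + dim_B = 21 + 21 = 42


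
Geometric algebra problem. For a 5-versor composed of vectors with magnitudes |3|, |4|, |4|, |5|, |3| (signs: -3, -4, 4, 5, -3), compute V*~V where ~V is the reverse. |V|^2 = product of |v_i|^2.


Each vector v_i has |v_i|^2 = s_i^2
Squared scales: (-3)^2 = 9, (-4)^2 = 16, 4^2 = 16, 5^2 = 25, (-3)^2 = 9
|V|^2 = 9 * 16 * 16 * 25 * 9
= 518400


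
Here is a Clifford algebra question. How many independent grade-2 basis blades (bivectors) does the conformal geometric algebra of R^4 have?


The conformal model of R^4 uses Cl(5,1) with m = 4 + 2 = 6 generators.
Number of grade-2 blades = C(m, 2) = C(6, 2)
= 6*5/2 = 15


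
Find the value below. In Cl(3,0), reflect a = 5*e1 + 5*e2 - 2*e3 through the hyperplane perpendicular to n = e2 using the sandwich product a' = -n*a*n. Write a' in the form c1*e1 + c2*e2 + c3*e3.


Reflection formula: a' = -n*a*n, with n = e2 (unit vector, n^2 = 1).
For reflection through hyperplane perp to e2:
The component along e2 flips sign, others stay.
a = (5, 5, -2)
a' = (5, -5, -2)
a' = 5*e1 - 5*e2 - 2*e3


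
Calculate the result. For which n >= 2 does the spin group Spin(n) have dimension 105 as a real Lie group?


dim Spin(n) = dim so(n) = n(n-1)/2.
Solve n(n-1)/2 = 105, i.e. n^2 - n - 210 = 0.
Discriminant = 1 + 8*105 = 841
n = (1 + sqrt(841))/2 = (1 + 29)/2 = 15


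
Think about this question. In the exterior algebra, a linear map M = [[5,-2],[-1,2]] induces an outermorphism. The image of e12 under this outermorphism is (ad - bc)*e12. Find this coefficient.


The outermorphism of a linear map f sends e1^e2 to f(e1)^f(e2).
f(e1) = 5*e1 - 1*e2
f(e2) = -2*e1 + 2*e2
f(e1) ^ f(e2) = (5*e1 - 1*e2) ^ (-2*e1 + 2*e2)
= 5*2*e12 + (-1)*(-2)*e21
= (10 - 2)*e12
= 8*e12
Coefficient = 8


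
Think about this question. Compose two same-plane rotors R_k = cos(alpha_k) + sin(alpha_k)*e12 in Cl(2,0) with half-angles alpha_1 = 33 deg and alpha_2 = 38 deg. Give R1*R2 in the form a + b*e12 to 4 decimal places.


Same-plane rotors commute and their half-angles add:
R1*R2 = cos(a1 + a2) + sin(a1 + a2)*e12.
a1 + a2 = 33 + 38 = 71 deg
cos(71 deg) = 0.3256
sin(71 deg) = 0.9455
R1*R2 = 0.3256 + 0.9455*e12


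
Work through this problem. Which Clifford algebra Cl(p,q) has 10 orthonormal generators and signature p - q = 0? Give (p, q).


We need p + q = 10 and p - q = 0.
Adding: 2p = 10 + 0 = 10, so p = 5.
Then q = 10 - 5 = 5.
(p, q) = (5, 5)


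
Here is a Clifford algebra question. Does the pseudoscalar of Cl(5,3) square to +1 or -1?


The pseudoscalar I = e1...e_n (product of all n generators) of Cl(p,q) satisfies I^2 = (-1)^(q + n(n-1)/2).
p = 5, q = 3, n = p + q = 8
n(n-1)/2 = 8 * 7 / 2 = 28
Exponent = q + n(n-1)/2 = 3 + 28 = 31
I^2 = (-1)^31 = -1


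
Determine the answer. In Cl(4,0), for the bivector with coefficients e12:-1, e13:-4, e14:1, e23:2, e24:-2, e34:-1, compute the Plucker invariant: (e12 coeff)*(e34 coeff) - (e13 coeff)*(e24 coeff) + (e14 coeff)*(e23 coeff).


Plucker relation: af - be + cd
a*f = (-1)*(-1) = 1
b*e = (-4)*(-2) = 8
c*d = 1*2 = 2
af - be + cd = 1 - 8 + 2
= -5


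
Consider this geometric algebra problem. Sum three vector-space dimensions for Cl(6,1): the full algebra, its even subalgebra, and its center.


n = 6 + 1 = 7
Total dim = 2^7 = 128
Even subalgebra dim = 2^6 = 64
n is odd, so center dim = 2
Sum = 128 + 64 + 2 = 194


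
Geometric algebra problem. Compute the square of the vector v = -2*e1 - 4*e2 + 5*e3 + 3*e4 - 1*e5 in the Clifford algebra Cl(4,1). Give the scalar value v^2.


v^2 = sum of c_i^2 * e_i^2
Positive signature terms (e_i^2 = +1): (-2)^2 + (-4)^2 + 5^2 + 3^2 = 54
Negative signature terms (e_j^2 = -1): (-1)^2 = 1
v^2 = 54 - 1 = 53


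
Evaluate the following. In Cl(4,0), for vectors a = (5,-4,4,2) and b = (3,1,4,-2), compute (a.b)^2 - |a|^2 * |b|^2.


a . b = 5*3 + (-4)*1 + 4*4 + 2*(-2)
= 15 + (-4) + 16 + (-4) = 23
|a|^2 = 5^2 + (-4)^2 + 4^2 + 2^2 = 61
|b|^2 = 3^2 + 1^2 + 4^2 + (-2)^2 = 30
(a.b)^2 = 23^2 = 529
|a|^2 * |b|^2 = 61 * 30 = 1830
Result = 529 - 1830 = -1301


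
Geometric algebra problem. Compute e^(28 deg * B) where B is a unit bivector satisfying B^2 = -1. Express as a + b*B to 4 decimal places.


For a unit bivector B with B^2 = -1, the exponential series gives
e^(theta*B) = cos(theta) + sin(theta)*B (the GA analogue of Euler's formula).
theta = 28 degrees = 0.488692 rad
cos(28 deg) = 0.8829
sin(28 deg) = 0.4695
exp(theta*B) = 0.8829 + 0.4695*B


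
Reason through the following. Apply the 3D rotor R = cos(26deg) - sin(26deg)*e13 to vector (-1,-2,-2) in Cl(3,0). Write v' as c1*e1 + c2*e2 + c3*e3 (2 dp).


Rotor R = cos(26deg) - sin(26deg)*e13
Rotation angle theta = 2 * 26 = 52 degrees in the e13 plane (e1 -> e3).
The component perpendicular to the plane (e2) is invariant: v'_2 = v2 = -2.00
cos(52deg) = 0.6157, sin(52deg) = 0.7880
v'_1 = v1*cos(theta) - v3*sin(theta) = -1*0.6157 - (-2)*0.7880 = 0.96
v'_3 = v1*sin(theta) + v3*cos(theta) = -1*0.7880 + (-2)*0.6157 = -2.02
v' = 0.96*e1 - 2.00*e2 - 2.02*e3


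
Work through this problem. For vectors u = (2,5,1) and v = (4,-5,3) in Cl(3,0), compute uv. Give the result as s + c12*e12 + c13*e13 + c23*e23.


In Cl(3,0): e_i^2 = 1, e_ie_j = -e_je_i for i != j.
Scalar part = u . v = 2*4 + 5*(-5) + 1*3
= 8 + (-25) + 3 = -14
e12 coeff = 2*(-5) - 5*4 = -10 - 20 = -30
e13 coeff = 2*3 - 1*4 = 6 - 4 = 2
e23 coeff = 5*3 - 1*(-5) = 15 - (-5) = 20
uv = -14 - 30*e12 + 2*e13 + 20*e23


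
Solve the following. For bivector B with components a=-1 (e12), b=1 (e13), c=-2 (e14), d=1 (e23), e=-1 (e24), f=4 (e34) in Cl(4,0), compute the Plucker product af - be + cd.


Plucker relation: af - be + cd
a*f = (-1)*4 = -4
b*e = 1*(-1) = -1
c*d = (-2)*1 = -2
af - be + cd = -4 - (-1) + (-2)
= -5


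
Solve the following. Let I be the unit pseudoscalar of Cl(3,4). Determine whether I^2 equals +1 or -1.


The pseudoscalar I = e1...e_n (product of all n generators) of Cl(p,q) satisfies I^2 = (-1)^(q + n(n-1)/2).
p = 3, q = 4, n = p + q = 7
n(n-1)/2 = 7 * 6 / 2 = 21
Exponent = q + n(n-1)/2 = 4 + 21 = 25
I^2 = (-1)^25 = -1


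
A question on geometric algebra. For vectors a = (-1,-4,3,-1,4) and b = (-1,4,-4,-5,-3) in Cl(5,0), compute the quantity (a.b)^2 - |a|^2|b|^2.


a . b = (-1)*(-1) + (-4)*4 + 3*(-4) + (-1)*(-5) + 4*(-3)
= 1 + (-16) + (-12) + 5 + (-12) = -34
|a|^2 = (-1)^2 + (-4)^2 + 3^2 + (-1)^2 + 4^2 = 43
|b|^2 = (-1)^2 + 4^2 + (-4)^2 + (-5)^2 + (-3)^2 = 67
(a.b)^2 = (-34)^2 = 1156
|a|^2 * |b|^2 = 43 * 67 = 2881
Result = 1156 - 2881 = -1725


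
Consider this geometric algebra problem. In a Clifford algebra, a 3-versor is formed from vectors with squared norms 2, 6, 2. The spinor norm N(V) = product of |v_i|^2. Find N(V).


Spinor norm N(V) = |v1|^2 * |v2|^2 * ... * |v3|^2
= 2 * 6 * 2
Running product: 2, 12, 24
N(V) = 24


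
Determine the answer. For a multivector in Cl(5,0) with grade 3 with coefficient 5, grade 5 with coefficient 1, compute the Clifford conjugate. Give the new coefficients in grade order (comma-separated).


Clifford conjugate sign for grade k: (-1)^(k(k+1)/2)
Grade 3: (-1)^(3*4/2) = (-1)^6 = 1, coeff 5 -> 5
Grade 5: (-1)^(5*6/2) = (-1)^15 = -1, coeff 1 -> -1
Conjugated coefficients: 5, -1


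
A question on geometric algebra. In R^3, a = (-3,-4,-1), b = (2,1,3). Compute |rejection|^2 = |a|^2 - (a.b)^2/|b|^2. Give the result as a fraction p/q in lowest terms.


|a|^2 = (-3)^2 + (-4)^2 + (-1)^2 = 26
|b|^2 = 2^2 + 1^2 + 3^2 = 14
a . b = (-3)*2 + (-4)*1 + (-1)*3 = -13
(a.b)^2 = (-13)^2 = 169
|rej|^2 = 26 - 169/14
= (364 - 169)/14
= 195/14
In lowest terms: 195/14


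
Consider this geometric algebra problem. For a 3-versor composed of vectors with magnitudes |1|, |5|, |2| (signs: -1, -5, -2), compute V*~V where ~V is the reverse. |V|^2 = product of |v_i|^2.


Each vector v_i has |v_i|^2 = s_i^2
Squared scales: (-1)^2 = 1, (-5)^2 = 25, (-2)^2 = 4
|V|^2 = 1 * 25 * 4
= 100


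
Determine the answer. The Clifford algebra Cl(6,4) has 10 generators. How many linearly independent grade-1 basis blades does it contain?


Number of grade-k basis blades in Cl(p,q) with n = p + q is C(n, k).
n = 6 + 4 = 10
C(10, 1) = 10! / (1! * 9!)
= 3628800 / (1 * 362880)
= 10


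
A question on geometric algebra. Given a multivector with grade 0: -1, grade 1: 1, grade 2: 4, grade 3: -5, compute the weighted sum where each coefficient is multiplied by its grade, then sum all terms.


Grade-weighted sum = sum of grade_k * coefficient_k
0*(-1) = 0
1*1 = 1
2*4 = 8
3*(-5) = -15
Total = 0 + 1 + 8 + (-15) = -6


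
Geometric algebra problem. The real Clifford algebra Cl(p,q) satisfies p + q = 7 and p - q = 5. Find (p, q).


We need p + q = 7 and p - q = 5.
Adding: 2p = 7 + 5 = 12, so p = 6.
Then q = 7 - 6 = 1.
(p, q) = (6, 1)


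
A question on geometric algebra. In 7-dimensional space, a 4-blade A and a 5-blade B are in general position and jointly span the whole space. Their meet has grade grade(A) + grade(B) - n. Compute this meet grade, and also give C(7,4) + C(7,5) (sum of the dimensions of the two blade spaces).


Meet grade = grade(A) + grade(B) - n
= 4 + 5 - 7 = 2
C(7,4) = 35
C(7,5) = 21
dim_A + dim_B = 35 + 21 = 56


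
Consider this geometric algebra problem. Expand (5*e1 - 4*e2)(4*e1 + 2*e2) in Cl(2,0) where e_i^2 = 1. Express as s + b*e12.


Expand: (5*e1 - 4*e2)(4*e1 + 2*e2)
= 5*4*e1e1 + 5*2*e1e2 + (-4)*4*e2e1 + (-4)*2*e2e2
Using e1^2 = e2^2 = 1, e2e1 = -e1e2:
Scalar part s = 5*4 + (-4)*2 = 20 + (-8) = 12
Bivector part b = 5*2 - (-4)*4 = 10 - (-16) = 26
uv = 12 + 26*e12


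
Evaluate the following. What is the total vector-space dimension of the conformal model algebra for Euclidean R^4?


The conformal model of R^4 uses Cl(5,1): the 4 Euclidean generators plus two extra orthogonal generators e+ (e+^2 = +1) and e- (e-^2 = -1), from which the null vectors e0, einf are built.
Number of generators m = 4 + 2 = 6.
dim Cl(p,q) = 2^m = 2^6 = 64


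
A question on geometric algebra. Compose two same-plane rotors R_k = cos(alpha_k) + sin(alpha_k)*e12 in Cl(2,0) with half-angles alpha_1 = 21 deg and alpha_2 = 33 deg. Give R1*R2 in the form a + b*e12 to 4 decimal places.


Same-plane rotors commute and their half-angles add:
R1*R2 = cos(a1 + a2) + sin(a1 + a2)*e12.
a1 + a2 = 21 + 33 = 54 deg
cos(54 deg) = 0.5878
sin(54 deg) = 0.8090
R1*R2 = 0.5878 + 0.8090*e12


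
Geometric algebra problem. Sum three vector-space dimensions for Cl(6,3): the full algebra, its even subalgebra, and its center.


n = 6 + 3 = 9
Total dim = 2^9 = 512
Even subalgebra dim = 2^8 = 256
n is odd, so center dim = 2
Sum = 512 + 256 + 2 = 770


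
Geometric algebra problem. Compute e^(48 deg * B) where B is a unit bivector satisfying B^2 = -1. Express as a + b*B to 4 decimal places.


For a unit bivector B with B^2 = -1, the exponential series gives
e^(theta*B) = cos(theta) + sin(theta)*B (the GA analogue of Euler's formula).
theta = 48 degrees = 0.837758 rad
cos(48 deg) = 0.6691
sin(48 deg) = 0.7431
exp(theta*B) = 0.6691 + 0.7431*B


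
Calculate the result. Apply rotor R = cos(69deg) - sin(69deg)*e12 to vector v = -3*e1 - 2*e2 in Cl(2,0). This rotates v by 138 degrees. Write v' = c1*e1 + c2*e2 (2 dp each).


Rotor R = cos(69deg) - sin(69deg)*e12
Rotation angle theta = 2 * 69 = 138 degrees
v' = R*v*~R rotates v by theta.
cos(138deg) = -0.7431, sin(138deg) = 0.6691
v'_1 = -3*cos(138deg) - (-2)*sin(138deg)
= -3*(-0.7431) - (-2)*0.6691
= 3.57
v'_2 = -3*sin(138deg) + (-2)*cos(138deg)
= -3*0.6691 + (-2)*(-0.7431)
= -0.52
v' = 3.57*e1 - 0.52*e2


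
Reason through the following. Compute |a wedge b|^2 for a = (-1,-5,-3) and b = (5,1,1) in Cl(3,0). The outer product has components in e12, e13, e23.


a wedge b = (a1*b2 - a2*b1)*e12 + (a1*b3 - a3*b1)*e13 + (a2*b3 - a3*b2)*e23
e12 coeff: (-1)*1 - (-5)*5 = -1 - (-25) = 24
e13 coeff: (-1)*1 - (-3)*5 = -1 - (-15) = 14
e23 coeff: (-5)*1 - (-3)*1 = -5 - (-3) = -2
|a wedge b|^2 = 24^2 + 14^2 + (-2)^2
= 576 + 196 + 4
= 776


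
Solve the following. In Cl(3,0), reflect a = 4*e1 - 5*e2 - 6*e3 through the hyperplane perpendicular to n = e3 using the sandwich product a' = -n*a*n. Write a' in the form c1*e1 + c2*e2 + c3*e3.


Reflection formula: a' = -n*a*n, with n = e3 (unit vector, n^2 = 1).
For reflection through hyperplane perp to e3:
The component along e3 flips sign, others stay.
a = (4, -5, -6)
a' = (4, -5, 6)
a' = 4*e1 - 5*e2 + 6*e3


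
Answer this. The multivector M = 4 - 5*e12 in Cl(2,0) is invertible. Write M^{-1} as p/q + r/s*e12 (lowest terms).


M = 4 - 5*e12, where e12^2 = -1.
Since M commutes with its reverse ~M = a - b*e12, M * ~M = a^2 - b^2*e12^2 = a^2 + b^2.
So M^{-1} = ~M / (a^2 + b^2) = (a - b*e12)/(a^2 + b^2).
a^2 + b^2 = 16 + 25 = 41
Scalar part = 4/41 = 4/41
Bivector coeff = 5/41 = 5/41
M^{-1} = 4/41 + 5/41*e12


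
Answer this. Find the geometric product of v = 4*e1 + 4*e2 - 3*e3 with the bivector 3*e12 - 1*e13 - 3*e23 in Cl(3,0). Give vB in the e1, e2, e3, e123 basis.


vB has grade-1 (vector) and grade-3 (trivector) parts: vB = (v _| B) + (v ^ B).
Vector part <vB>_1:
  e1: -v2*b12 - v3*b13 = -(4)*(3) - (-3)*(-1) = -15
  e2: v1*b12 - v3*b23 = (4)*(3) - (-3)*(-3) = 3
  e3: v1*b13 + v2*b23 = (4)*(-1) + (4)*(-3) = -16
Trivector part <vB>_3:
  e123: v1*b23 - v2*b13 + v3*b12 = (4)*(-3) - (4)*(-1) + (-3)*(3) = -17
vB = -15*e1 + 3*e2 - 16*e3 - 17*e123


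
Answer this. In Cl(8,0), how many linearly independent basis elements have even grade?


Even subalgebra dimension = 2^(n-1)
n = 8 + 0 = 8
2^(8 - 1) = 2^7 = 128
Verification: sum of C(8,k) for even k = 1 + 28 + 70 + 28 + 1 = 128
Result = 128


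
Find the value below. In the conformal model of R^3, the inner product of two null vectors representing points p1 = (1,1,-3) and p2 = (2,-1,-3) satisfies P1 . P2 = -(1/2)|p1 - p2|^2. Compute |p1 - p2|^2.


p1 - p2 = (-1, 2, 0)
|p1 - p2|^2 = (-1)^2 + 2^2 + 0^2
= 1 + 4 + 0
= 5


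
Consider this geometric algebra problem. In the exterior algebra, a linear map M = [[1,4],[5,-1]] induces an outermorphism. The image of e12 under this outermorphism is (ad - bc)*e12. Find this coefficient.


The outermorphism of a linear map f sends e1^e2 to f(e1)^f(e2).
f(e1) = 1*e1 + 5*e2
f(e2) = 4*e1 - 1*e2
f(e1) ^ f(e2) = (1*e1 + 5*e2) ^ (4*e1 - 1*e2)
= 1*(-1)*e12 + 5*4*e21
= (-1 - 20)*e12
= -21*e12
Coefficient = -21


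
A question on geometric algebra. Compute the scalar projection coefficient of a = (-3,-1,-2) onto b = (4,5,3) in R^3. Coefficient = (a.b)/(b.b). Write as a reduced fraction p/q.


Projection coefficient = (a . b) / (b . b)
a . b = (-3)*4 + (-1)*5 + (-2)*3
= -12 + (-5) + (-6) = -23
b . b = 4^2 + 5^2 + 3^2
= 16 + 25 + 9 = 50
Coefficient = -23/50
In lowest terms: -23/50


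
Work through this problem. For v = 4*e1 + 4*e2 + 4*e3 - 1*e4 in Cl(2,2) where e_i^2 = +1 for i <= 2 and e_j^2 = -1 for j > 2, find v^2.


v^2 = sum of c_i^2 * e_i^2
Positive signature terms (e_i^2 = +1): 4^2 + 4^2 = 32
Negative signature terms (e_j^2 = -1): 4^2 + (-1)^2 = 17
v^2 = 32 - 17 = 15


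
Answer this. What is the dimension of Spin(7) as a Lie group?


Spin(n) double-covers SO(n); both have Lie algebra so(n) of dimension n(n-1)/2.
n = 7
n(n-1) = 7 * 6 = 42
dim Spin(7) = 42/2 = 21


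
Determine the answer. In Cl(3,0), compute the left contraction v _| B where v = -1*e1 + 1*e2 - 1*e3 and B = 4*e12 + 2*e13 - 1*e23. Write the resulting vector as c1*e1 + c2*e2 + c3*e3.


Left contraction v _| B = <vB>_1 (grade-1 part of the geometric product vB).
Using e1_|e12 = e2, e2_|e12 = -e1, e1_|e13 = e3, e3_|e13 = -e1, e2_|e23 = e3, e3_|e23 = -e2:
e1 coeff: -v2*b12 - v3*b13 = -(1)*(4) - (-1)*(2) = -2
e2 coeff: v1*b12 - v3*b23 = (-1)*(4) - (-1)*(-1) = -5
e3 coeff: v1*b13 + v2*b23 = (-1)*(2) + (1)*(-1) = -3
v _| B = -2*e1 - 5*e2 - 3*e3


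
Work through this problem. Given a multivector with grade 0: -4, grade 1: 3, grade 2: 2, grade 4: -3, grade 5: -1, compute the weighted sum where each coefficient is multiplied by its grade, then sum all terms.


Grade-weighted sum = sum of grade_k * coefficient_k
0*(-4) = 0
1*3 = 3
2*2 = 4
4*(-3) = -12
5*(-1) = -5
Total = 0 + 3 + 4 + (-12) + (-5) = -10


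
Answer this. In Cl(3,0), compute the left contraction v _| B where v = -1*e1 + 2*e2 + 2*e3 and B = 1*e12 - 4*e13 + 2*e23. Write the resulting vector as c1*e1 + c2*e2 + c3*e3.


Left contraction v _| B = <vB>_1 (grade-1 part of the geometric product vB).
Using e1_|e12 = e2, e2_|e12 = -e1, e1_|e13 = e3, e3_|e13 = -e1, e2_|e23 = e3, e3_|e23 = -e2:
e1 coeff: -v2*b12 - v3*b13 = -(2)*(1) - (2)*(-4) = 6
e2 coeff: v1*b12 - v3*b23 = (-1)*(1) - (2)*(2) = -5
e3 coeff: v1*b13 + v2*b23 = (-1)*(-4) + (2)*(2) = 8
v _| B = 6*e1 - 5*e2 + 8*e3


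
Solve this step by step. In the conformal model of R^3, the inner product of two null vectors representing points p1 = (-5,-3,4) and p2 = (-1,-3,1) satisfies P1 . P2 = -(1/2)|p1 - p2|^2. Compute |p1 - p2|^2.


p1 - p2 = (-4, 0, 3)
|p1 - p2|^2 = (-4)^2 + 0^2 + 3^2
= 16 + 0 + 9
= 25


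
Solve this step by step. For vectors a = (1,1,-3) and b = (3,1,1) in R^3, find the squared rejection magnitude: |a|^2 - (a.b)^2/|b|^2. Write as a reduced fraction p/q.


|a|^2 = 1^2 + 1^2 + (-3)^2 = 11
|b|^2 = 3^2 + 1^2 + 1^2 = 11
a . b = 1*3 + 1*1 + (-3)*1 = 1
(a.b)^2 = 1^2 = 1
|rej|^2 = 11 - 1/11
= (121 - 1)/11
= 120/11
In lowest terms: 120/11


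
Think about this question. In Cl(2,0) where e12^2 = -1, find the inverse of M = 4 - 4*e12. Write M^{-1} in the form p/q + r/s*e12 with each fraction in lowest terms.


M = 4 - 4*e12, where e12^2 = -1.
Since M commutes with its reverse ~M = a - b*e12, M * ~M = a^2 - b^2*e12^2 = a^2 + b^2.
So M^{-1} = ~M / (a^2 + b^2) = (a - b*e12)/(a^2 + b^2).
a^2 + b^2 = 16 + 16 = 32
Scalar part = 4/32 = 1/8
Bivector coeff = 4/32 = 1/8
M^{-1} = 1/8 + 1/8*e12
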